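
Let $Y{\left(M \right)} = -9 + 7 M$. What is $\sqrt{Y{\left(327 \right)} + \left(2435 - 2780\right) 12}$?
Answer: $2 i \sqrt{465} \approx 43.128 i$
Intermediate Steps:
$\sqrt{Y{\left(327 \right)} + \left(2435 - 2780\right) 12} = \sqrt{\left(-9 + 7 \cdot 327\right) + \left(2435 - 2780\right) 12} = \sqrt{\left(-9 + 2289\right) + \left(2435 - 2780\right) 12} = \sqrt{2280 - 4140} = \sqrt{-1860} = 2 i \sqrt{465}$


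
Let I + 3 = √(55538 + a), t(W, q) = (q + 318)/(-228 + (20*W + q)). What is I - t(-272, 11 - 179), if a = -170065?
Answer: -8679/2918 + I*√114527 ≈ -2.9743 + 338.42*I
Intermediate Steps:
t(W, q) = (318 + q)/(-228 + q + 20*W) (t(W, q) = (318 + q)/(-228 + (q + 20*W)) = (318 + q)/(-228 + q + 20*W))
I = -3 + I*√114527 (I = -3 + √(55538 - 170065) = -3 + √(-114527) = -3 + I*√114527 ≈ -3.0 + 338.42*I)
I - t(-272, 11 - 179) = (-3 + I*√114527) - (318 + (11 - 179))/(-228 + (11 - 179) + 20*(-272)) = (-3 + I*√114527) - (318 - 168)/(-228 - 168 - 5440) = (-3 + I*√114527) - 150/(-5836) = (-3 + I*√114527) - (-1)*150/5836 = (-3 + I*√114527) - 1*(-75/2918) = (-3 + I*√114527) + 75/2918 = -8679/2918 + I*√114527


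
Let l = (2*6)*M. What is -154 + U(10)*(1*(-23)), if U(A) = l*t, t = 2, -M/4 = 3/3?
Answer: 2054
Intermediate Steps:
M = -4 (M = -12/3 = -4*1 = -4)
l = -48 (l = (2*6)*(-4) = 12*(-4) = -48)
U(A) = -96 (U(A) = -48*2 = -96)
-154 + U(10)*(1*(-23)) = -154 - 96*(-23) = -154 + 2208 = 2054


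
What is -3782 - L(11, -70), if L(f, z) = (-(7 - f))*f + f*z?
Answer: -3056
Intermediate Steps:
L(f, z) = f*z + f*(-7 + f) (L(f, z) = (-7 + f)*f + f*z = f*(-7 + f) + f*z = f*z + f*(-7 + f))
-3782 - L(11, -70) = -3782 - 11*(-7 + 11 - 70) = -3782 - 11*(-66) = -3782 - 1*(-726) = -3782 + 726 = -3056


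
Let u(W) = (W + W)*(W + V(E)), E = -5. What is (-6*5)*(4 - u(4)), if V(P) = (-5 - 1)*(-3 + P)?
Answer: 12360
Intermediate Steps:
V(P) = 18 - 6*P (V(P) = -6*(-3 + P) = 18 - 6*P)
u(W) = 2*W*(48 + W) (u(W) = (W + W)*(W + (18 - 6*(-5))) = (2*W)*(W + (18 + 30)) = (2*W)*(W + 48) = (2*W)*(48 + W) = 2*W*(48 + W))
(-6*5)*(4 - u(4)) = (-6*5)*(4 - 2*4*(48 + 4)) = -30*(4 - 2*4*52) = -30*(4 - 1*416) = -30*(4 - 416) = -30*(-412) = 12360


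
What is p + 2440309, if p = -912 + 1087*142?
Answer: 2593751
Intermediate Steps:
p = 153442 (p = -912 + 154354 = 153442)
p + 2440309 = 153442 + 2440309 = 2593751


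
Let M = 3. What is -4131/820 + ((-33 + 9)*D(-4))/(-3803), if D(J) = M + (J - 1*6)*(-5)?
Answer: -14667153/3118460 ≈ -4.7033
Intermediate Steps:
D(J) = 33 - 5*J (D(J) = 3 + (J - 1*6)*(-5) = 3 + (J - 6)*(-5) = 3 + (-6 + J)*(-5) = 3 + (30 - 5*J) = 33 - 5*J)
-4131/820 + ((-33 + 9)*D(-4))/(-3803) = -4131/820 + ((-33 + 9)*(33 - 5*(-4)))/(-3803) = -4131*1/820 - 24*(33 + 20)*(-1/3803) = -4131/820 - 24*53*(-1/3803) = -4131/820 - 1272*(-1/3803) = -4131/820 + 1272/3803 = -14667153/3118460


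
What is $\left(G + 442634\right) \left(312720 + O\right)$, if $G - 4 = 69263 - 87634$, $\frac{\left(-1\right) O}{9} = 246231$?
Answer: $-807532412853$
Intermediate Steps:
$O = -2216079$ ($O = \left(-9\right) 246231 = -2216079$)
$G = -18367$ ($G = 4 + \left(69263 - 87634\right) = 4 - 18371 = -18367$)
$\left(G + 442634\right) \left(312720 + O\right) = \left(-18367 + 442634\right) \left(312720 - 2216079\right) = 424267 \left(-1903359\right) = -807532412853$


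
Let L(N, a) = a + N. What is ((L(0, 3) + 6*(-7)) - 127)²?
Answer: 27556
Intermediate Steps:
L(N, a) = N + a
((L(0, 3) + 6*(-7)) - 127)² = (((0 + 3) + 6*(-7)) - 127)² = ((3 - 42) - 127)² = (-39 - 127)² = (-166)² = 27556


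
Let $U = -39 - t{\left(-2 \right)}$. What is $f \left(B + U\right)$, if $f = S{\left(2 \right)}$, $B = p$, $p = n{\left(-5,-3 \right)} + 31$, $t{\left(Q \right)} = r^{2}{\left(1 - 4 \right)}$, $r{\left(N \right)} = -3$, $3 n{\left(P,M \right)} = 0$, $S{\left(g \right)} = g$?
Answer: $-34$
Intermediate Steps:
$n{\left(P,M \right)} = 0$ ($n{\left(P,M \right)} = \frac{1}{3} \cdot 0 = 0$)
$t{\left(Q \right)} = 9$ ($t{\left(Q \right)} = \left(-3\right)^{2} = 9$)
$p = 31$ ($p = 0 + 31 = 31$)
$B = 31$
$f = 2$
$U = -48$ ($U = -39 - 9 = -48$)
$f \left(B + U\right) = 2 \left(31 - 48\right) = 2 \left(-17\right) = -34$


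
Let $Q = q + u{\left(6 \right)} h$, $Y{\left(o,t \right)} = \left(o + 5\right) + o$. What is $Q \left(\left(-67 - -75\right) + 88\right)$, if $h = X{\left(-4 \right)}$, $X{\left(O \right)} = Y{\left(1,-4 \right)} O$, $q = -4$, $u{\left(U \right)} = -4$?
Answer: $10368$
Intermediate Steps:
$Y{\left(o,t \right)} = 5 + 2 o$ ($Y{\left(o,t \right)} = \left(5 + o\right) + o = 5 + 2 o$)
$X{\left(O \right)} = 7 O$ ($X{\left(O \right)} = \left(5 + 2 \cdot 1\right) O = \left(5 + 2\right) O = 7 O$)
$h = -28$ ($h = 7 \left(-4\right) = -28$)
$Q = 108$ ($Q = -4 - -112 = -4 + 112 = 108$)
$Q \left(\left(-67 - -75\right) + 88\right) = 108 \left(\left(-67 - -75\right) + 88\right) = 108 \left(\left(-67 + 75\right) + 88\right) = 108 \left(8 + 88\right) = 108 \cdot 96 = 10368$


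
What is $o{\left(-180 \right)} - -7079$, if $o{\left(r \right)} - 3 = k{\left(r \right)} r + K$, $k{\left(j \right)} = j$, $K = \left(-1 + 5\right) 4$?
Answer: $39498$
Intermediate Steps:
$K = 16$ ($K = 4 \cdot 4 = 16$)
$o{\left(r \right)} = 19 + r^{2}$ ($o{\left(r \right)} = 3 + \left(r r + 16\right) = 3 + \left(r^{2} + 16\right) = 3 + \left(16 + r^{2}\right) = 19 + r^{2}$)
$o{\left(-180 \right)} - -7079 = \left(19 + \left(-180\right)^{2}\right) - -7079 = \left(19 + 32400\right) + 7079 = 32419 + 7079 = 39498$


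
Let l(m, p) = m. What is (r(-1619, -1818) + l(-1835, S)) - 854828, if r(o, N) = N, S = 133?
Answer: -858481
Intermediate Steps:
(r(-1619, -1818) + l(-1835, S)) - 854828 = (-1818 - 1835) - 854828 = -3653 - 854828 = -858481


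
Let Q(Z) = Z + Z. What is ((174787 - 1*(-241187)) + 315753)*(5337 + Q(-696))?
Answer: 2886663015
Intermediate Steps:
Q(Z) = 2*Z
((174787 - 1*(-241187)) + 315753)*(5337 + Q(-696)) = ((174787 - 1*(-241187)) + 315753)*(5337 + 2*(-696)) = ((174787 + 241187) + 315753)*(5337 - 1392) = (415974 + 315753)*3945 = 731727*3945 = 2886663015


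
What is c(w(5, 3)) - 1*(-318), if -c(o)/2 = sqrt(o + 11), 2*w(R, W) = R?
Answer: 318 - 3*sqrt(6) ≈ 310.65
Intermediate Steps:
w(R, W) = R/2
c(o) = -2*sqrt(11 + o) (c(o) = -2*sqrt(o + 11) = -2*sqrt(11 + o))
c(w(5, 3)) - 1*(-318) = -2*sqrt(11 + (1/2)*5) - 1*(-318) = -2*sqrt(11 + 5/2) + 318 = -3*sqrt(6) + 318 = 318 - 3*sqrt(6)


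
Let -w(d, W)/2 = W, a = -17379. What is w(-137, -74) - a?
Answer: 17527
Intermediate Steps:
w(d, W) = -2*W
w(-137, -74) - a = -2*(-74) - 1*(-17379) = 148 + 17379 = 17527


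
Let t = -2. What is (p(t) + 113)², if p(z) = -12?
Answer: 10201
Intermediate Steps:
(p(t) + 113)² = (-12 + 113)² = 101² = 10201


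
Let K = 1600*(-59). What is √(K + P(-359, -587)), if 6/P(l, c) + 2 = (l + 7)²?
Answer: I*√362300252068547/61951 ≈ 307.25*I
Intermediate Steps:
K = -94400
P(l, c) = 6/(-2 + (7 + l)²) (P(l, c) = 6/(-2 + (l + 7)²) = 6/(-2 + (7 + l)²))
√(K + P(-359, -587)) = √(-94400 + 6/(-2 + (7 - 359)²)) = √(-94400 + 6/(-2 + (-352)²)) = √(-94400 + 6/(-2 + 123904)) = √(-94400 + 6/123902) = √(-94400 + 6*(1/123902)) = √(-94400 + 3/61951) = √(-5848174397/61951) = I*√362300252068547/61951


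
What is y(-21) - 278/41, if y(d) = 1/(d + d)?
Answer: -11717/1722 ≈ -6.8043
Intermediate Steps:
y(d) = 1/(2*d)
y(-21) - 278/41 = (½)/(-21) - 278/41 = (½)*(-1/21) - 278/41 = -1/42 - 1*278/41 = -1/42 - 278/41 = -11717/1722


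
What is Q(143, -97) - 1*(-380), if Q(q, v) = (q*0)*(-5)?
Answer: 380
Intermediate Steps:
Q(q, v) = 0 (Q(q, v) = 0*(-5) = 0)
Q(143, -97) - 1*(-380) = 0 - 1*(-380) = 0 + 380 = 380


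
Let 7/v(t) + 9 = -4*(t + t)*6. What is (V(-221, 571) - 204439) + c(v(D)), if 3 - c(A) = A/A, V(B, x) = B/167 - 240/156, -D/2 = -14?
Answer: -443838940/2171 ≈ -2.0444e+5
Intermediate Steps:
D = 28 (D = -2*(-14) = 28)
v(t) = 7/(-9 - 48*t) (v(t) = 7/(-9 - 4*(t + t)*6) = 7/(-9 - 8*t*6) = 7/(-9 - 48*t))
V(B, x) = -20/13 + B/167 (V(B, x) = B*(1/167) - 240*1/156 = B/167 - 20/13 = -20/13 + B/167)
c(A) = 2 (c(A) = 3 - A/A = 3 - 1*1 = 3 - 1 = 2)
(V(-221, 571) - 204439) + c(v(D)) = ((-20/13 + (1/167)*(-221)) - 204439) + 2 = ((-20/13 - 221/167) - 204439) + 2 = (-6213/2171 - 204439) + 2 = -443843282/2171 + 2 = -443838940/2171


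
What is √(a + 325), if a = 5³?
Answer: 15*√2 ≈ 21.213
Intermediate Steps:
a = 125
√(a + 325) = √(125 + 325) = √450 = 15*√2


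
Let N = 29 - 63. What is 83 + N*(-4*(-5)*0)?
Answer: 83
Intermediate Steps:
N = -34
83 + N*(-4*(-5)*0) = 83 - 34*(-4*(-5))*0 = 83 - 680*0 = 83 - 34*0 = 83 + 0 = 83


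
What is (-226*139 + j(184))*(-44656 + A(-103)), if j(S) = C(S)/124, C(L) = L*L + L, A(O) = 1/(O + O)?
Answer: 4440073862694/3193 ≈ 1.3906e+9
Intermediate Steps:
A(O) = 1/(2*O)
C(L) = L + L² (C(L) = L² + L = L + L²)
j(S) = S*(1 + S)/124 (j(S) = (S*(1 + S))/124 = (S*(1 + S))*(1/124) = S*(1 + S)/124)
(-226*139 + j(184))*(-44656 + A(-103)) = (-226*139 + (1/124)*184*(1 + 184))*(-44656 + (½)/(-103)) = (-31414 + (1/124)*184*185)*(-44656 + (½)*(-1/103)) = (-31414 + 8510/31)*(-44656 - 1/206) = -965324/31*(-9199137/206) = 4440073862694/3193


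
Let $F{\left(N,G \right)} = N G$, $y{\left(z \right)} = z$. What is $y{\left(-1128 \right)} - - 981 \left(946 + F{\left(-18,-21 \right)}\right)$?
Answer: $1297716$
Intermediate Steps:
$F{\left(N,G \right)} = G N$
$y{\left(-1128 \right)} - - 981 \left(946 + F{\left(-18,-21 \right)}\right) = -1128 - - 981 \left(946 - -378\right) = -1128 - - 981 \left(946 + 378\right) = -1128 - \left(-981\right) 1324 = -1128 - -1298844 = -1128 + 1298844 = 1297716$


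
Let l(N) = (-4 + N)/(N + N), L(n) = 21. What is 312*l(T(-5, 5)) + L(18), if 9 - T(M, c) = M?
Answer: 927/7 ≈ 132.43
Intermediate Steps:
T(M, c) = 9 - M
l(N) = (-4 + N)/(2*N) (l(N) = (-4 + N)/((2*N)) = (-4 + N)*(1/(2*N)) = (-4 + N)/(2*N))
312*l(T(-5, 5)) + L(18) = 312*((-4 + (9 - 1*(-5)))/(2*(9 - 1*(-5)))) + 21 = 312*((-4 + (9 + 5))/(2*(9 + 5))) + 21 = 312*((½)*(-4 + 14)/14) + 21 = 312*((½)*(1/14)*10) + 21 = 312*(5/14) + 21 = 780/7 + 21 = 927/7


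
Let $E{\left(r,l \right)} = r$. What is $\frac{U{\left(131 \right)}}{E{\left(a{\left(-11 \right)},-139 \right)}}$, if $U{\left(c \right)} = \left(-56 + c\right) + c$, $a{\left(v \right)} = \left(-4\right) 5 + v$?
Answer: $- \frac{206}{31} \approx -6.6452$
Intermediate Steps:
$a{\left(v \right)} = -20 + v$
$U{\left(c \right)} = -56 + 2 c$
$\frac{U{\left(131 \right)}}{E{\left(a{\left(-11 \right)},-139 \right)}} = \frac{-56 + 2 \cdot 131}{-20 - 11} = \frac{-56 + 262}{-31} = 206 \left(- \frac{1}{31}\right) = - \frac{206}{31}$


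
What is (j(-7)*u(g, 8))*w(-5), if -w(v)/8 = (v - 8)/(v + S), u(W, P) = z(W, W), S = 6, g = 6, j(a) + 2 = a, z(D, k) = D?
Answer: -5616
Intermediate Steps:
j(a) = -2 + a
u(W, P) = W
w(v) = -8*(-8 + v)/(6 + v) (w(v) = -8*(v - 8)/(v + 6) = -8*(-8 + v)/(6 + v))
(j(-7)*u(g, 8))*w(-5) = ((-2 - 7)*6)*(8*(8 - 1*(-5))/(6 - 5)) = (-9*6)*(8*(8 + 5)/1) = -432*13 = -54*104 = -5616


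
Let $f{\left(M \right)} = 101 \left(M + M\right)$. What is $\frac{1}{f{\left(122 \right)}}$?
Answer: $\frac{1}{24644} \approx 4.0578 \cdot 10^{-5}$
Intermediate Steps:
$f{\left(M \right)} = 202 M$ ($f{\left(M \right)} = 101 \cdot 2 M = 202 M$)
$\frac{1}{f{\left(122 \right)}} = \frac{1}{202 \cdot 122} = \frac{1}{24644}$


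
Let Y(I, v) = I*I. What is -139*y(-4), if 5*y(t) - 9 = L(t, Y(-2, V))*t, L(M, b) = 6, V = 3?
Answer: 417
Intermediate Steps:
Y(I, v) = I²
y(t) = 9/5 + 6*t/5 (y(t) = 9/5 + (6*t)/5 = 9/5 + 6*t/5)
-139*y(-4) = -139*(9/5 + (6/5)*(-4)) = -139*(9/5 - 24/5) = -139*(-3) = 417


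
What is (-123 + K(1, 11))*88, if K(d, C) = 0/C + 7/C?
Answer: -10768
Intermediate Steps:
K(d, C) = 7/C (K(d, C) = 0 + 7/C = 7/C)
(-123 + K(1, 11))*88 = (-123 + 7/11)*88 = -1346/11*88 = -10768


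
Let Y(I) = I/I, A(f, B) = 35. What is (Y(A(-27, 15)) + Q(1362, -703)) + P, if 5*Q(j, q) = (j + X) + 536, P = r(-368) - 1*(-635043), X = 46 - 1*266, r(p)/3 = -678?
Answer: 3166728/5 ≈ 6.3335e+5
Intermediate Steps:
r(p) = -2034 (r(p) = 3*(-678) = -2034)
X = -220 (X = 46 - 266 = -220)
Y(I) = 1
P = 633009 (P = -2034 - 1*(-635043) = -2034 + 635043 = 633009)
Q(j, q) = 316/5 + j/5 (Q(j, q) = ((j - 220) + 536)/5 = ((-220 + j) + 536)/5 = (316 + j)/5 = 316/5 + j/5)
(Y(A(-27, 15)) + Q(1362, -703)) + P = (1 + (316/5 + (⅕)*1362)) + 633009 = (1 + (316/5 + 1362/5)) + 633009 = (1 + 1678/5) + 633009 = 1683/5 + 633009 = 3166728/5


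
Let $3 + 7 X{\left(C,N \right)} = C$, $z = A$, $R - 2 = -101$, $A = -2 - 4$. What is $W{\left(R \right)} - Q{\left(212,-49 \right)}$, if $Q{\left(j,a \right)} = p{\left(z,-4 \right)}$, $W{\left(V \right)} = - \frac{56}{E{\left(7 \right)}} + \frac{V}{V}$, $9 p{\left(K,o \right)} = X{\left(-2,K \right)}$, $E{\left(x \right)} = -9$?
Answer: $\frac{460}{63} \approx 7.3016$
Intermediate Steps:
$A = -6$
$R = -99$ ($R = 2 - 101 = -99$)
$z = -6$
$X{\left(C,N \right)} = - \frac{3}{7} + \frac{C}{7}$
$p{\left(K,o \right)} = - \frac{5}{63}$ ($p{\left(K,o \right)} = \frac{- \frac{3}{7} + \frac{1}{7} \left(-2\right)}{9} = \frac{- \frac{3}{7} - \frac{2}{7}}{9} = \frac{1}{9} \left(- \frac{5}{7}\right) = - \frac{5}{63}$)
$W{\left(V \right)} = \frac{65}{9}$ ($W{\left(V \right)} = - \frac{56}{-9} + \frac{V}{V} = \left(-56\right) \left(- \frac{1}{9}\right) + 1 = \frac{56}{9} + 1 = \frac{65}{9}$)
$Q{\left(j,a \right)} = - \frac{5}{63}$
$W{\left(R \right)} - Q{\left(212,-49 \right)} = \frac{65}{9} - - \frac{5}{63} = \frac{65}{9} + \frac{5}{63} = \frac{460}{63}$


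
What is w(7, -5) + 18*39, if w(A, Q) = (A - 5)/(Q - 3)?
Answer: 2807/4 ≈ 701.75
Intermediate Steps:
w(A, Q) = (-5 + A)/(-3 + Q)
w(7, -5) + 18*39 = (-5 + 7)/(-3 - 5) + 18*39 = 2/(-8) + 702 = -⅛*2 + 702 = -¼ + 702 = 2807/4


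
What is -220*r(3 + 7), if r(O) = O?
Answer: -2200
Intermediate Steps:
-220*r(3 + 7) = -220*(3 + 7) = -220*10 = -2200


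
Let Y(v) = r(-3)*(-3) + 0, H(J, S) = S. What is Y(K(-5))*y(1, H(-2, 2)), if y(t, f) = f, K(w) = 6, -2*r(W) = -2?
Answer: -6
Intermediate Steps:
r(W) = 1 (r(W) = -½*(-2) = 1)
Y(v) = -3 (Y(v) = 1*(-3) + 0 = -3 + 0 = -3)
Y(K(-5))*y(1, H(-2, 2)) = -3*2 = -6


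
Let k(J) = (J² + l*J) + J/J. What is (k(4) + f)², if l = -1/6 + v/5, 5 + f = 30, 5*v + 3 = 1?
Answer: 9461776/5625 ≈ 1682.1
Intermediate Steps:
v = -⅖ (v = -⅗ + (⅕)*1 = -⅗ + ⅕ = -⅖ ≈ -0.40000)
f = 25 (f = -5 + 30 = 25)
l = -37/150 (l = -1/6 - ⅖/5 = -1*⅙ - ⅖*⅕ = -⅙ - 2/25 = -37/150 ≈ -0.24667)
k(J) = 1 + J² - 37*J/150 (k(J) = (J² - 37*J/150) + J/J = (J² - 37*J/150) + 1 = 1 + J² - 37*J/150)
(k(4) + f)² = ((1 + 4² - 37/150*4) + 25)² = ((1 + 16 - 74/75) + 25)² = (1201/75 + 25)² = (3076/75)² = 9461776/5625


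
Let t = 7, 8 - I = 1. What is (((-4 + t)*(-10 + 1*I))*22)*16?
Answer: -3168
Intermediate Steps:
I = 7 (I = 8 - 1*1 = 8 - 1 = 7)
(((-4 + t)*(-10 + 1*I))*22)*16 = (((-4 + 7)*(-10 + 1*7))*22)*16 = ((3*(-10 + 7))*22)*16 = ((3*(-3))*22)*16 = -9*22*16 = -198*16 = -3168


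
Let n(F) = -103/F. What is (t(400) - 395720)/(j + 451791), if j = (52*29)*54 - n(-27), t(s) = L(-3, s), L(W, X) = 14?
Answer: -5342031/7198459 ≈ -0.74211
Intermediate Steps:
t(s) = 14
j = 2198561/27 (j = (52*29)*54 - (-103)/(-27) = 1508*54 - (-103)*(-1)/27 = 81432 - 1*103/27 = 81432 - 103/27 = 2198561/27 ≈ 81428.)
(t(400) - 395720)/(j + 451791) = (14 - 395720)/(2198561/27 + 451791) = -395706/14396918/27 = -395706*27/14396918 = -5342031/7198459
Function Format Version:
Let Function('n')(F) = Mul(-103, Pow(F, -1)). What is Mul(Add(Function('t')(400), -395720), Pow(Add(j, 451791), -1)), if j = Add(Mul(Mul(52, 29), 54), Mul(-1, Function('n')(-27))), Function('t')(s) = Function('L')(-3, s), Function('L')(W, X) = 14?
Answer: Rational(-5342031, 7198459) ≈ -0.74211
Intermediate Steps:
Function('t')(s) = 14
j = Rational(2198561, 27) (j = Add(Mul(Mul(52, 29), 54), Mul(-1, Mul(-103, Pow(-27, -1)))) = Add(Mul(1508, 54), Mul(-1, Mul(-103, Rational(-1, 27)))) = Add(81432, Mul(-1, Rational(103, 27))) = Add(81432, Rational(-103, 27)) = Rational(2198561, 27) ≈ 81428.)
Mul(Add(Function('t')(400), -395720), Pow(Add(j, 451791), -1)) = Mul(Add(14, -395720), Pow(Add(Rational(2198561, 27), 451791), -1)) = Mul(-395706, Pow(Rational(14396918, 27), -1)) = Mul(-395706, Rational(27, 14396918)) = Rational(-5342031, 7198459)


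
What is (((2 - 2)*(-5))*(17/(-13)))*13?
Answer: 0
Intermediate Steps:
(((2 - 2)*(-5))*(17/(-13)))*13 = ((0*(-5))*(17*(-1/13)))*13 = (0*(-17/13))*13 = 0*13 = 0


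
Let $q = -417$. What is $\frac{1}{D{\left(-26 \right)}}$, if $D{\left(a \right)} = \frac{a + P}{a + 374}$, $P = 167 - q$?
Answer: $\frac{58}{93} \approx 0.62366$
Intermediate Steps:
$P = 584$ ($P = 167 - -417 = 167 + 417 = 584$)
$D{\left(a \right)} = \frac{584 + a}{374 + a}$ ($D{\left(a \right)} = \frac{a + 584}{a + 374} = \frac{584 + a}{374 + a}$)
$\frac{1}{D{\left(-26 \right)}} = \frac{1}{\frac{1}{374 - 26} \left(584 - 26\right)} = \frac{1}{\frac{1}{348} \cdot 558} = \frac{1}{\frac{93}{58}} = \frac{58}{93}$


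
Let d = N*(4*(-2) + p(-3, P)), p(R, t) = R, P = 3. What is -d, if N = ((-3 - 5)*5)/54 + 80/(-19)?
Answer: -27940/513 ≈ -54.464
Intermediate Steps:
N = -2540/513 (N = -8*5*(1/54) + 80*(-1/19) = -40*1/54 - 80/19 = -20/27 - 80/19 = -2540/513 ≈ -4.9513)
d = 27940/513 (d = -2540*(4*(-2) - 3)/513 = -2540*(-8 - 3)/513 = -2540/513*(-11) = 27940/513 ≈ 54.464)
-d = -1*27940/513 = -27940/513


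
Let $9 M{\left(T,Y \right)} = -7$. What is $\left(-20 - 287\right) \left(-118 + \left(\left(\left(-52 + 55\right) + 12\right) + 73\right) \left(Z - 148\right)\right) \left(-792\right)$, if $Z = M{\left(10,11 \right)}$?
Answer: $-3212040304$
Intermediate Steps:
$M{\left(T,Y \right)} = - \frac{7}{9}$ ($M{\left(T,Y \right)} = \frac{1}{9} \left(-7\right) = - \frac{7}{9}$)
$Z = - \frac{7}{9} \approx -0.77778$
$\left(-20 - 287\right) \left(-118 + \left(\left(\left(-52 + 55\right) + 12\right) + 73\right) \left(Z - 148\right)\right) \left(-792\right) = \left(-20 - 287\right) \left(-118 + \left(\left(\left(-52 + 55\right) + 12\right) + 73\right) \left(- \frac{7}{9} - 148\right)\right) \left(-792\right) = - 307 \left(-118 + \left(\left(3 + 12\right) + 73\right) \left(- \frac{1339}{9}\right)\right) \left(-792\right) = - 307 \left(-118 + \left(15 + 73\right) \left(- \frac{1339}{9}\right)\right) \left(-792\right) = - 307 \left(-118 + 88 \left(- \frac{1339}{9}\right)\right) \left(-792\right) = - 307 \left(-118 - \frac{117832}{9}\right) \left(-792\right) = \left(-307\right) \left(- \frac{118894}{9}\right) \left(-792\right) = \frac{36500458}{9} \left(-792\right) = -3212040304$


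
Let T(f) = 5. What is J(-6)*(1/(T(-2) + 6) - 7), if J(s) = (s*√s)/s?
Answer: -76*I*√6/11 ≈ -16.924*I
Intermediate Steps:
J(s) = √s (J(s) = s^(3/2)/s = √s)
J(-6)*(1/(T(-2) + 6) - 7) = √(-6)*(1/(5 + 6) - 7) = (I*√6)*(1/11 - 7) = (I*√6)*(-76/11) = -76*I*√6/11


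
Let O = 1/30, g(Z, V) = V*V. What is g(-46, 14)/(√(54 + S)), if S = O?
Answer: 196*√48630/1621 ≈ 26.664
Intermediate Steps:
g(Z, V) = V²
O = 1/30 ≈ 0.033333
S = 1/30 ≈ 0.033333
g(-46, 14)/(√(54 + S)) = 14²/(√(54 + 1/30)) = 196/(√(1621/30)) = 196/((√48630/30)) = 196*(√48630/1621) = 196*√48630/1621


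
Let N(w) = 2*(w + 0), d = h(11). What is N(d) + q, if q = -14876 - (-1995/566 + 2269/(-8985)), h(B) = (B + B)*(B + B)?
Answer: -70710063751/5085510 ≈ -13904.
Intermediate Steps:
h(B) = 4*B² (h(B) = (2*B)*(2*B) = 4*B²)
d = 484 (d = 4*11² = 4*121 = 484)
N(w) = 2*w
q = -75632837431/5085510 (q = -14876 - (-1995*1/566 + 2269*(-1/8985)) = -14876 - (-1995/566 - 2269/8985) = -14876 - 1*(-19209329/5085510) = -14876 + 19209329/5085510 = -75632837431/5085510 ≈ -14872.)
N(d) + q = 2*484 - 75632837431/5085510 = 968 - 75632837431/5085510 = -70710063751/5085510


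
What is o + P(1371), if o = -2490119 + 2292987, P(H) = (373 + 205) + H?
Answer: -195183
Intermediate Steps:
P(H) = 578 + H
o = -197132
o + P(1371) = -197132 + (578 + 1371) = -197132 + 1949 = -195183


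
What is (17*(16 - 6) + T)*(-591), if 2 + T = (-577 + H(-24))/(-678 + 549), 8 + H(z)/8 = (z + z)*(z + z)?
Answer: -764557/43 ≈ -17780.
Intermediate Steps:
H(z) = -64 + 32*z² (H(z) = -64 + 8*((z + z)*(z + z)) = -64 + 8*((2*z)*(2*z)) = -64 + 8*(4*z²) = -64 + 32*z²)
T = -18049/129 (T = -2 + (-577 + (-64 + 32*(-24)²))/(-678 + 549) = -2 + (-577 + (-64 + 32*576))/(-129) = -2 + (-577 + (-64 + 18432))*(-1/129) = -2 + (-577 + 18368)*(-1/129) = -2 + 17791*(-1/129) = -2 - 17791/129 = -18049/129 ≈ -139.91)
(17*(16 - 6) + T)*(-591) = (17*(16 - 6) - 18049/129)*(-591) = (17*10 - 18049/129)*(-591) = (170 - 18049/129)*(-591) = (3881/129)*(-591) = -764557/43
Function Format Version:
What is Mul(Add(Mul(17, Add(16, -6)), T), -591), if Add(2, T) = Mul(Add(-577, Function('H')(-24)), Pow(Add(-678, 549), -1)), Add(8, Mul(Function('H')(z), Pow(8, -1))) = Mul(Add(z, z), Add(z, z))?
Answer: Rational(-764557, 43) ≈ -17780.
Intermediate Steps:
Function('H')(z) = Add(-64, Mul(32, Pow(z, 2))) (Function('H')(z) = Add(-64, Mul(8, Mul(Add(z, z), Add(z, z)))) = Add(-64, Mul(8, Mul(Mul(2, z), Mul(2, z)))) = Add(-64, Mul(8, Mul(4, Pow(z, 2)))) = Add(-64, Mul(32, Pow(z, 2))))
T = Rational(-18049, 129) (T = Add(-2, Mul(Add(-577, Add(-64, Mul(32, Pow(-24, 2)))), Pow(Add(-678, 549), -1))) = Add(-2, Mul(Add(-577, Add(-64, Mul(32, 576))), Pow(-129, -1))) = Add(-2, Mul(Add(-577, Add(-64, 18432)), Rational(-1, 129))) = Add(-2, Mul(Add(-577, 18368), Rational(-1, 129))) = Add(-2, Mul(17791, Rational(-1, 129))) = Add(-2, Rational(-17791, 129)) = Rational(-18049, 129) ≈ -139.91)
Mul(Add(Mul(17, Add(16, -6)), T), -591) = Mul(Add(Mul(17, Add(16, -6)), Rational(-18049, 129)), -591) = Mul(Add(Mul(17, 10), Rational(-18049, 129)), -591) = Mul(Add(170, Rational(-18049, 129)), -591) = Mul(Rational(3881, 129), -591) = Rational(-764557, 43)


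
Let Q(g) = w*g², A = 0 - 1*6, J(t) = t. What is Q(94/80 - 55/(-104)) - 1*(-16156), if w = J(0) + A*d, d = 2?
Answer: 272447653/16900 ≈ 16121.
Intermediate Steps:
A = -6 (A = 0 - 6 = -6)
w = -12 (w = 0 - 6*2 = 0 - 12 = -12)
Q(g) = -12*g²
Q(94/80 - 55/(-104)) - 1*(-16156) = -12*(94/80 - 55/(-104))² - 1*(-16156) = -12*(94*(1/80) - 55*(-1/104))² + 16156 = -12*(47/40 + 55/104)² + 16156 = -12*(443/260)² + 16156 = -12*196249/67600 + 16156 = -588747/16900 + 16156 = 272447653/16900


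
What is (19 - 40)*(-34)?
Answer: 714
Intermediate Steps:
(19 - 40)*(-34) = -21*(-34) = 714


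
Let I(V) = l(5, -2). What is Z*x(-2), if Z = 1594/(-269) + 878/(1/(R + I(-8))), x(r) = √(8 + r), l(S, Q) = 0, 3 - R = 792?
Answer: -186349192*√6/269 ≈ -1.6969e+6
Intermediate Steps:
R = -789 (R = 3 - 1*792 = 3 - 792 = -789)
I(V) = 0
Z = -186349192/269 (Z = 1594/(-269) + 878/(1/(-789 + 0)) = 1594*(-1/269) + 878/(1/(-789)) = -1594/269 + 878/(-1/789) = -1594/269 + 878*(-789) = -1594/269 - 692742 = -186349192/269 ≈ -6.9275e+5)
Z*x(-2) = -186349192*√(8 - 2)/269 = -186349192*√6/269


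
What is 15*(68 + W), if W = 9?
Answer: 1155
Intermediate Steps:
15*(68 + W) = 15*(68 + 9) = 15*77 = 1155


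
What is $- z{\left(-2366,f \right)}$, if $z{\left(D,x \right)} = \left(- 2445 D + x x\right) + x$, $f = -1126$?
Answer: $-7051620$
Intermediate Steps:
$z{\left(D,x \right)} = x + x^{2} - 2445 D$ ($z{\left(D,x \right)} = \left(- 2445 D + x^{2}\right) + x = \left(x^{2} - 2445 D\right) + x = x + x^{2} - 2445 D$)
$- z{\left(-2366,f \right)} = - (-1126 + \left(-1126\right)^{2} - -5784870) = - (-1126 + 1267876 + 5784870) = \left(-1\right) 7051620 = -7051620$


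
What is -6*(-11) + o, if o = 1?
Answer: 67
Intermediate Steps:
-6*(-11) + o = -6*(-11) + 1 = 66 + 1 = 67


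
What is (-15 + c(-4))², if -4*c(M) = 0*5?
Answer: 225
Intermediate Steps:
c(M) = 0 (c(M) = -0*5 = -¼*0 = 0)
(-15 + c(-4))² = (-15 + 0)² = (-15)² = 225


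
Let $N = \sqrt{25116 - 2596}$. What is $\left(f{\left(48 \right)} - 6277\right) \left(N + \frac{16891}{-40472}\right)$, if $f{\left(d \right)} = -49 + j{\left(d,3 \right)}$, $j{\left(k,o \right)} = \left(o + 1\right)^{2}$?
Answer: $\frac{53291105}{20236} - 12620 \sqrt{5630} \approx -9.4429 \cdot 10^{5}$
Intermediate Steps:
$j{\left(k,o \right)} = \left(1 + o\right)^{2}$
$N = 2 \sqrt{5630}$ ($N = \sqrt{22520} = 2 \sqrt{5630} \approx 150.07$)
$f{\left(d \right)} = -33$ ($f{\left(d \right)} = -49 + \left(1 + 3\right)^{2} = -49 + 4^{2} = -49 + 16 = -33$)
$\left(f{\left(48 \right)} - 6277\right) \left(N + \frac{16891}{-40472}\right) = \left(-33 - 6277\right) \left(2 \sqrt{5630} + \frac{16891}{-40472}\right) = - 6310 \left(2 \sqrt{5630} + 16891 \left(- \frac{1}{40472}\right)\right) = - 6310 \left(2 \sqrt{5630} - \frac{16891}{40472}\right) = - 6310 \left(- \frac{16891}{40472} + 2 \sqrt{5630}\right) = \frac{53291105}{20236} - 12620 \sqrt{5630}$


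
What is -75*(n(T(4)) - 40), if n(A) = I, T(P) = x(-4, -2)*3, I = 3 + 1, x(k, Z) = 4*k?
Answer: 2700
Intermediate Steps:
I = 4
T(P) = -48 (T(P) = (4*(-4))*3 = -16*3 = -48)
n(A) = 4
-75*(n(T(4)) - 40) = -75*(4 - 40) = -75*(-36) = 2700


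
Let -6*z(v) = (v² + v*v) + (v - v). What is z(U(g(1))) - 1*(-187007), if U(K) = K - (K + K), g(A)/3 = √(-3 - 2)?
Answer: 187022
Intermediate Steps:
g(A) = 3*I*√5 (g(A) = 3*√(-3 - 2) = 3*√(-5) = 3*(I*√5) = 3*I*√5)
U(K) = -K (U(K) = K - 2*K = -K)
z(v) = -v²/3 (z(v) = -((v² + v*v) + (v - v))/6 = -((v² + v²) + 0)/6 = -(2*v² + 0)/6 = -v²/3)
z(U(g(1))) - 1*(-187007) = -(-3*I*√5)²/3 - 1*(-187007) = -(-3*I*√5)²/3 + 187007 = -⅓*(-45) + 187007 = 15 + 187007 = 187022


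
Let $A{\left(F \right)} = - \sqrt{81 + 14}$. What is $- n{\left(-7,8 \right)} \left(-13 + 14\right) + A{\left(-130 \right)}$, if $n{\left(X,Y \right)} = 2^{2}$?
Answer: $-4 - \sqrt{95} \approx -13.747$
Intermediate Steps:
$A{\left(F \right)} = - \sqrt{95}$
$n{\left(X,Y \right)} = 4$
$- n{\left(-7,8 \right)} \left(-13 + 14\right) + A{\left(-130 \right)} = - 4 \left(-13 + 14\right) - \sqrt{95} = - 4 \cdot 1 - \sqrt{95} = \left(-1\right) 4 - \sqrt{95} = -4 - \sqrt{95}$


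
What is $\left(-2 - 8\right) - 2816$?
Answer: $-2826$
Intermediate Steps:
$\left(-2 - 8\right) - 2816 = -10 - 2816 = -2826$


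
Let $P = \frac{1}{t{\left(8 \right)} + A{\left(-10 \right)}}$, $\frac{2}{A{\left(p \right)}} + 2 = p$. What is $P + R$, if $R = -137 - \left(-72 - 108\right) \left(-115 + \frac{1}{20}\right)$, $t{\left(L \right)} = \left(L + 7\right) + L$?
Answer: $- \frac{2853430}{137} \approx -20828.0$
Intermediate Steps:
$A{\left(p \right)} = \frac{2}{-2 + p}$
$t{\left(L \right)} = 7 + 2 L$ ($t{\left(L \right)} = \left(7 + L\right) + L = 7 + 2 L$)
$P = \frac{6}{137}$ ($P = \frac{1}{\left(7 + 2 \cdot 8\right) + \frac{2}{-2 - 10}} = \frac{1}{\left(7 + 16\right) + \frac{2}{-12}} = \frac{1}{23 + 2 \left(- \frac{1}{12}\right)} = \frac{1}{23 - \frac{1}{6}} = \frac{1}{\frac{137}{6}} = \frac{6}{137} \approx 0.043796$)
$R = -20828$ ($R = -137 - - 180 \left(-115 + \frac{1}{20}\right) = -137 - \left(-180\right) \left(- \frac{2299}{20}\right) = -137 - 20691 = -20828$)
$P + R = \frac{6}{137} - 20828 = - \frac{2853430}{137}$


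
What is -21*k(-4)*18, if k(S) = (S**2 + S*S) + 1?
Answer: -12474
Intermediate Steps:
k(S) = 1 + 2*S**2 (k(S) = (S**2 + S**2) + 1 = 2*S**2 + 1 = 1 + 2*S**2)
-21*k(-4)*18 = -21*(1 + 2*(-4)**2)*18 = -21*(1 + 2*16)*18 = -21*(1 + 32)*18 = -21*33*18 = -693*18 = -12474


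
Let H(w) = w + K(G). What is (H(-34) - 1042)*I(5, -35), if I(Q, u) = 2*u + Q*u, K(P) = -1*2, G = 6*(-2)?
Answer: 264110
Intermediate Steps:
G = -12
K(P) = -2
H(w) = -2 + w (H(w) = w - 2 = -2 + w)
(H(-34) - 1042)*I(5, -35) = ((-2 - 34) - 1042)*(-35*(2 + 5)) = (-36 - 1042)*(-35*7) = -1078*(-245) = 264110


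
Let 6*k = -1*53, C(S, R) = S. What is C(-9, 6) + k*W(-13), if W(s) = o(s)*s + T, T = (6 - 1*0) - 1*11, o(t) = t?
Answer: -4373/3 ≈ -1457.7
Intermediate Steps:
k = -53/6 (k = (-1*53)/6 = (1/6)*(-53) = -53/6 ≈ -8.8333)
T = -5 (T = (6 + 0) - 11 = 6 - 11 = -5)
W(s) = -5 + s**2 (W(s) = s*s - 5 = s**2 - 5 = -5 + s**2)
C(-9, 6) + k*W(-13) = -9 - 53*(-5 + (-13)**2)/6 = -9 - 53*(-5 + 169)/6 = -9 - 53/6*164 = -9 - 4346/3 = -4373/3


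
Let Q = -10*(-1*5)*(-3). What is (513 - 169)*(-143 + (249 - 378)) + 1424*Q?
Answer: -307168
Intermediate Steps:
Q = -150 (Q = -(-50)*(-3) = -10*15 = -150)
(513 - 169)*(-143 + (249 - 378)) + 1424*Q = (513 - 169)*(-143 + (249 - 378)) + 1424*(-150) = 344*(-143 - 129) - 213600 = 344*(-272) - 213600 = -93568 - 213600 = -307168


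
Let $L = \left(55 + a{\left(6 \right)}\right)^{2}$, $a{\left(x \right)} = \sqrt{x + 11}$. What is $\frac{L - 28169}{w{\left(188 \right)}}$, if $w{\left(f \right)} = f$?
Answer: $- \frac{25127}{188} + \frac{55 \sqrt{17}}{94} \approx -131.24$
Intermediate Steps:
$a{\left(x \right)} = \sqrt{11 + x}$
$L = \left(55 + \sqrt{17}\right)^{2}$ ($L = \left(55 + \sqrt{11 + 6}\right)^{2} = \left(55 + \sqrt{17}\right)^{2} \approx 3495.5$)
$\frac{L - 28169}{w{\left(188 \right)}} = \frac{\left(55 + \sqrt{17}\right)^{2} - 28169}{188} = \left(\left(55 + \sqrt{17}\right)^{2} - 28169\right) \frac{1}{188} = \left(-28169 + \left(55 + \sqrt{17}\right)^{2}\right) \frac{1}{188} = - \frac{28169}{188} + \frac{\left(55 + \sqrt{17}\right)^{2}}{188}$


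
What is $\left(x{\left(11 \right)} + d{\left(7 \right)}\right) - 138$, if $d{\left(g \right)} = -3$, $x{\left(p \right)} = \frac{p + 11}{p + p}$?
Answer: $-140$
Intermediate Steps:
$x{\left(p \right)} = \frac{11 + p}{2 p}$
$\left(x{\left(11 \right)} + d{\left(7 \right)}\right) - 138 = \left(\frac{11 + 11}{2 \cdot 11} - 3\right) - 138 = \left(\frac{1}{2} \cdot \frac{1}{11} \cdot 22 - 3\right) - 138 = \left(1 - 3\right) - 138 = -2 - 138 = -140$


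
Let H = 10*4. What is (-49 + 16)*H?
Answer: -1320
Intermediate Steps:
H = 40
(-49 + 16)*H = (-49 + 16)*40 = -33*40 = -1320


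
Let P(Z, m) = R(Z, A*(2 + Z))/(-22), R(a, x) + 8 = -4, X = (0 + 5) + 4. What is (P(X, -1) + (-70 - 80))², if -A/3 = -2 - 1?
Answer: 2702736/121 ≈ 22337.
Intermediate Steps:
A = 9 (A = -3*(-2 - 1) = -3*(-3) = 9)
X = 9 (X = 5 + 4 = 9)
R(a, x) = -12 (R(a, x) = -8 - 4 = -12)
P(Z, m) = 6/11 (P(Z, m) = -12/(-22) = -12*(-1/22) = 6/11)
(P(X, -1) + (-70 - 80))² = (6/11 + (-70 - 80))² = (6/11 - 150)² = (-1644/11)² = 2702736/121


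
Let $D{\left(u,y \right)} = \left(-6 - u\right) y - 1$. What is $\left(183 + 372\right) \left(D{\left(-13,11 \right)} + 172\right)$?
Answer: $137640$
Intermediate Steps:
$D{\left(u,y \right)} = -1 + y \left(-6 - u\right)$ ($D{\left(u,y \right)} = y \left(-6 - u\right) - 1 = -1 + y \left(-6 - u\right)$)
$\left(183 + 372\right) \left(D{\left(-13,11 \right)} + 172\right) = \left(183 + 372\right) \left(\left(-1 - 66 - \left(-13\right) 11\right) + 172\right) = 555 \left(\left(-1 - 66 + 143\right) + 172\right) = 555 \left(76 + 172\right) = 555 \cdot 248 = 137640$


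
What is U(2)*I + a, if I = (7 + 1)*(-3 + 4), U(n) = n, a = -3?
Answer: 13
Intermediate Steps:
I = 8 (I = 8*1 = 8)
U(2)*I + a = 2*8 - 3 = 16 - 3 = 13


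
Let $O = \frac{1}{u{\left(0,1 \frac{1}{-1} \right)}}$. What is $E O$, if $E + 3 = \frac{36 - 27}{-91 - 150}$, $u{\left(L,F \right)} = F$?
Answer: $\frac{732}{241} \approx 3.0373$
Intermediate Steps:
$E = - \frac{732}{241}$ ($E = -3 + \frac{36 - 27}{-91 - 150} = -3 + \frac{9}{-241} = -3 + 9 \left(- \frac{1}{241}\right) = -3 - \frac{9}{241} = - \frac{732}{241} \approx -3.0373$)
$O = -1$ ($O = \frac{1}{1 \frac{1}{-1}} = \frac{1}{1 \left(-1\right)} = \frac{1}{-1} = -1$)
$E O = \left(- \frac{732}{241}\right) \left(-1\right) = \frac{732}{241}$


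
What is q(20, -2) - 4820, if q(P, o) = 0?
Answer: -4820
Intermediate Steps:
q(20, -2) - 4820 = 0 - 4820 = -4820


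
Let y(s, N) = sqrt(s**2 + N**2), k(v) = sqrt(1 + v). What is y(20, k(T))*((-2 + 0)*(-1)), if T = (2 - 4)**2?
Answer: 18*sqrt(5) ≈ 40.249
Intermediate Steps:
T = 4 (T = (-2)**2 = 4)
y(s, N) = sqrt(N**2 + s**2)
y(20, k(T))*((-2 + 0)*(-1)) = sqrt((sqrt(1 + 4))**2 + 20**2)*((-2 + 0)*(-1)) = sqrt((sqrt(5))**2 + 400)*(-2*(-1)) = sqrt(5 + 400)*2 = sqrt(405)*2 = (9*sqrt(5))*2 = 18*sqrt(5)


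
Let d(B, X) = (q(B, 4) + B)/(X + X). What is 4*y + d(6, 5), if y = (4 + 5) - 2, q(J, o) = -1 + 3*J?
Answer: 303/10 ≈ 30.300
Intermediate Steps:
y = 7 (y = 9 - 2 = 7)
d(B, X) = (-1 + 4*B)/(2*X) (d(B, X) = ((-1 + 3*B) + B)/(X + X) = (-1 + 4*B)/((2*X)) = (-1 + 4*B)*(1/(2*X)) = (-1 + 4*B)/(2*X))
4*y + d(6, 5) = 4*7 + (1/2)*(-1 + 4*6)/5 = 28 + (1/2)*(1/5)*(-1 + 24) = 28 + (1/2)*(1/5)*23 = 28 + 23/10 = 303/10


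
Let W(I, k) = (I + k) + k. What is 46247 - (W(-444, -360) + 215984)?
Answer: -168573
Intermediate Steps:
W(I, k) = I + 2*k
46247 - (W(-444, -360) + 215984) = 46247 - ((-444 + 2*(-360)) + 215984) = 46247 - ((-444 - 720) + 215984) = 46247 - (-1164 + 215984) = 46247 - 1*214820 = 46247 - 214820 = -168573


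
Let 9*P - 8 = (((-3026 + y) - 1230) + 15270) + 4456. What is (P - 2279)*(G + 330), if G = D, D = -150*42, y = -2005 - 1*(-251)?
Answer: 13506130/3 ≈ 4.5020e+6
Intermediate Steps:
y = -1754 (y = -2005 + 251 = -1754)
D = -6300
G = -6300
P = 13724/9 (P = 8/9 + ((((-3026 - 1754) - 1230) + 15270) + 4456)/9 = 8/9 + (((-4780 - 1230) + 15270) + 4456)/9 = 8/9 + ((-6010 + 15270) + 4456)/9 = 8/9 + (9260 + 4456)/9 = 8/9 + (1/9)*13716 = 8/9 + 1524 = 13724/9 ≈ 1524.9)
(P - 2279)*(G + 330) = (13724/9 - 2279)*(-6300 + 330) = -6787/9*(-5970) = 13506130/3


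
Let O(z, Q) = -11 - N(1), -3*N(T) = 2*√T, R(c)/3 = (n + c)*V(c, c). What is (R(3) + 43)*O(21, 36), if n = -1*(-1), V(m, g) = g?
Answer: -2449/3 ≈ -816.33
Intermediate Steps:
n = 1
R(c) = 3*c*(1 + c) (R(c) = 3*((1 + c)*c) = 3*(c*(1 + c)) = 3*c*(1 + c))
N(T) = -2*√T/3
O(z, Q) = -31/3 (O(z, Q) = -11 - (-2)*√1/3 = -11 - (-2)/3 = -11 - 1*(-⅔) = -11 + ⅔ = -31/3)
(R(3) + 43)*O(21, 36) = (3*3*(1 + 3) + 43)*(-31/3) = (3*3*4 + 43)*(-31/3) = (36 + 43)*(-31/3) = 79*(-31/3) = -2449/3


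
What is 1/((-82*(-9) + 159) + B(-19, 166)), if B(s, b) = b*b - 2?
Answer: 1/28451 ≈ 3.5148e-5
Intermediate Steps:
B(s, b) = -2 + b² (B(s, b) = b² - 2 = -2 + b²)
1/((-82*(-9) + 159) + B(-19, 166)) = 1/((-82*(-9) + 159) + (-2 + 166²)) = 1/((738 + 159) + (-2 + 27556)) = 1/(897 + 27554) = 1/28451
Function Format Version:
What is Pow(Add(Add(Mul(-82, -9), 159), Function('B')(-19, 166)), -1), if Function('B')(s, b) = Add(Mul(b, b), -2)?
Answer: Rational(1, 28451) ≈ 3.5148e-5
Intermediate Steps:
Function('B')(s, b) = Add(-2, Pow(b, 2)) (Function('B')(s, b) = Add(Pow(b, 2), -2) = Add(-2, Pow(b, 2)))
Pow(Add(Add(Mul(-82, -9), 159), Function('B')(-19, 166)), -1) = Pow(Add(Add(Mul(-82, -9), 159), Add(-2, Pow(166, 2))), -1) = Pow(Add(Add(738, 159), Add(-2, 27556)), -1) = Pow(Add(897, 27554), -1) = Pow(28451, -1) = Rational(1, 28451)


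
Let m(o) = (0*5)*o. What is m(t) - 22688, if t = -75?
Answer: -22688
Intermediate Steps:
m(o) = 0 (m(o) = 0*o = 0)
m(t) - 22688 = 0 - 22688 = -22688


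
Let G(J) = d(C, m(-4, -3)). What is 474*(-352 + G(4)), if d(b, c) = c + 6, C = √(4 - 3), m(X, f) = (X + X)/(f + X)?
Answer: -1144236/7 ≈ -1.6346e+5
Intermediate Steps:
m(X, f) = 2*X/(X + f) (m(X, f) = (2*X)/(X + f) = 2*X/(X + f))
C = 1 (C = √1 = 1)
d(b, c) = 6 + c
G(J) = 50/7 (G(J) = 6 + 2*(-4)/(-4 - 3) = 6 + 2*(-4)/(-7) = 6 + 2*(-4)*(-⅐) = 6 + 8/7 = 50/7)
474*(-352 + G(4)) = 474*(-352 + 50/7) = 474*(-2414/7) = -1144236/7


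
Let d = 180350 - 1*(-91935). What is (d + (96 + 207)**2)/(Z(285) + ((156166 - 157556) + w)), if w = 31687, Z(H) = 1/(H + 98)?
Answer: 69724001/5801876 ≈ 12.017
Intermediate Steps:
Z(H) = 1/(98 + H)
d = 272285 (d = 180350 + 91935 = 272285)
(d + (96 + 207)**2)/(Z(285) + ((156166 - 157556) + w)) = (272285 + (96 + 207)**2)/(1/(98 + 285) + ((156166 - 157556) + 31687)) = (272285 + 303**2)/(1/383 + (-1390 + 31687)) = (272285 + 91809)/(1/383 + 30297) = 364094/(11603752/383) = 364094*(383/11603752) = 69724001/5801876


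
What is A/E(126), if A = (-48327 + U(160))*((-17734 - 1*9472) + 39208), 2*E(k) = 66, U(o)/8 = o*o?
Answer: 1877988946/33 ≈ 5.6909e+7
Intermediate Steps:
U(o) = 8*o² (U(o) = 8*(o*o) = 8*o²)
E(k) = 33 (E(k) = (½)*66 = 33)
A = 1877988946 (A = (-48327 + 8*160²)*((-17734 - 1*9472) + 39208) = (-48327 + 8*25600)*((-17734 - 9472) + 39208) = (-48327 + 204800)*(-27206 + 39208) = 156473*12002 = 1877988946)
A/E(126) = 1877988946/33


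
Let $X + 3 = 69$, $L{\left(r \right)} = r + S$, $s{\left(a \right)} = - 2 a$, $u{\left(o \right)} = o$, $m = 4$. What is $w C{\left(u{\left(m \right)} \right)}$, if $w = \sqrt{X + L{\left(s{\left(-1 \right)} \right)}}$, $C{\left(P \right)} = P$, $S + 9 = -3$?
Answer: $8 \sqrt{14} \approx 29.933$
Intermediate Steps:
$S = -12$ ($S = -9 - 3 = -12$)
$L{\left(r \right)} = -12 + r$ ($L{\left(r \right)} = r - 12 = -12 + r$)
$X = 66$ ($X = -3 + 69 = 66$)
$w = 2 \sqrt{14}$ ($w = \sqrt{66 - 10} = \sqrt{56} = 2 \sqrt{14} \approx 7.4833$)
$w C{\left(u{\left(m \right)} \right)} = 2 \sqrt{14} \cdot 4 = 8 \sqrt{14}$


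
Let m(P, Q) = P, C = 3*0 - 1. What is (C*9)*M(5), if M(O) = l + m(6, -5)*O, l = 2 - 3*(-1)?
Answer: -315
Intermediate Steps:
C = -1 (C = 0 - 1 = -1)
l = 5 (l = 2 + 3 = 5)
M(O) = 5 + 6*O
(C*9)*M(5) = (-1*9)*(5 + 6*5) = -9*(5 + 30) = -9*35 = -315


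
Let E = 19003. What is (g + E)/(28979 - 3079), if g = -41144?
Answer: -3163/3700 ≈ -0.85487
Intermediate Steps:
(g + E)/(28979 - 3079) = (-41144 + 19003)/(28979 - 3079) = -22141/25900 = -22141*1/25900 = -3163/3700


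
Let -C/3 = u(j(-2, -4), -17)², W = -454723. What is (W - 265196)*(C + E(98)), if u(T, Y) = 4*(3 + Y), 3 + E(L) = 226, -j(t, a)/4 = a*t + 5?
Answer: 6612456015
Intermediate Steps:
j(t, a) = -20 - 4*a*t (j(t, a) = -4*(a*t + 5) = -4*(5 + a*t) = -20 - 4*a*t)
E(L) = 223 (E(L) = -3 + 226 = 223)
u(T, Y) = 12 + 4*Y
C = -9408 (C = -3*(12 + 4*(-17))² = -3*(12 - 68)² = -3*(-56)² = -3*3136 = -9408)
(W - 265196)*(C + E(98)) = (-454723 - 265196)*(-9408 + 223) = -719919*(-9185) = 6612456015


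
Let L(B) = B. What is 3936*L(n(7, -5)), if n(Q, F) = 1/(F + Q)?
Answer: 1968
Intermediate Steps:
3936*L(n(7, -5)) = 3936/(-5 + 7) = 3936/2 = 3936*(½) = 1968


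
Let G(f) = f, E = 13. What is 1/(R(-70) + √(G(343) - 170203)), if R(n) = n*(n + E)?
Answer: -I/(-3990*I + 2*√42465) ≈ 0.00024798 - 2.5615e-5*I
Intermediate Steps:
R(n) = n*(13 + n) (R(n) = n*(n + 13) = n*(13 + n))
1/(R(-70) + √(G(343) - 170203)) = 1/(-70*(13 - 70) + √(343 - 170203)) = 1/(-70*(-57) + √(-169860)) = 1/(3990 + 2*I*√42465)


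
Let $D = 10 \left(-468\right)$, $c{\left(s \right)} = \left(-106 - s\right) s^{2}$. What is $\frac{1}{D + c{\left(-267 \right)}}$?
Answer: $\frac{1}{11472849} \approx 8.7162 \cdot 10^{-8}$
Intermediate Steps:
$c{\left(s \right)} = s^{2} \left(-106 - s\right)$
$D = -4680$
$\frac{1}{D + c{\left(-267 \right)}} = \frac{1}{-4680 + \left(-267\right)^{2} \left(-106 - -267\right)} = \frac{1}{-4680 + 71289 \left(-106 + 267\right)} = \frac{1}{-4680 + 71289 \cdot 161} = \frac{1}{-4680 + 11477529} = \frac{1}{11472849}$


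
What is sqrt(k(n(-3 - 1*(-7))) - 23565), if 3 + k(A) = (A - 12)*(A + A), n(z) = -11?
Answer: I*sqrt(23062) ≈ 151.86*I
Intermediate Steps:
k(A) = -3 + 2*A*(-12 + A) (k(A) = -3 + (A - 12)*(A + A) = -3 + (-12 + A)*(2*A) = -3 + 2*A*(-12 + A))
sqrt(k(n(-3 - 1*(-7))) - 23565) = sqrt((-3 - 24*(-11) + 2*(-11)**2) - 23565) = sqrt((-3 + 264 + 2*121) - 23565) = sqrt((-3 + 264 + 242) - 23565) = sqrt(503 - 23565) = sqrt(-23062) = I*sqrt(23062)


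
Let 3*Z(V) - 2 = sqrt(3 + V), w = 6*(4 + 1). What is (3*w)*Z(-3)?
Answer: 60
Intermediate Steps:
w = 30 (w = 6*5 = 30)
Z(V) = 2/3 + sqrt(3 + V)/3
(3*w)*Z(-3) = (3*30)*(2/3 + sqrt(3 - 3)/3) = 90*(2/3 + sqrt(0)/3) = 90*(2/3 + (1/3)*0) = 90*(2/3 + 0) = 90*(2/3) = 60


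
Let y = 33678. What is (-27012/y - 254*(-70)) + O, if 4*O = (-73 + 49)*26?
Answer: 98919010/5613 ≈ 17623.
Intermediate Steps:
O = -156 (O = ((-73 + 49)*26)/4 = (-24*26)/4 = (¼)*(-624) = -156)
(-27012/y - 254*(-70)) + O = (-27012/33678 - 254*(-70)) - 156 = (-27012*1/33678 + 17780) - 156 = (-4502/5613 + 17780) - 156 = 99794638/5613 - 156 = 98919010/5613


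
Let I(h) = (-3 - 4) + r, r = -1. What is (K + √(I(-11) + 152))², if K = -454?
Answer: 195364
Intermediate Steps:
I(h) = -8 (I(h) = (-3 - 4) - 1 = -7 - 1 = -8)
(K + √(I(-11) + 152))² = (-454 + √(-8 + 152))² = (-454 + √144)² = (-454 + 12)² = (-442)² = 195364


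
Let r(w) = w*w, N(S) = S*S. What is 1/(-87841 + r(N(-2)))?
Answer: -1/87825 ≈ -1.1386e-5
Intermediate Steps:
N(S) = S²
r(w) = w²
1/(-87841 + r(N(-2))) = 1/(-87841 + ((-2)²)²) = 1/(-87841 + 4²) = 1/(-87841 + 16) = 1/(-87825) = -1/87825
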